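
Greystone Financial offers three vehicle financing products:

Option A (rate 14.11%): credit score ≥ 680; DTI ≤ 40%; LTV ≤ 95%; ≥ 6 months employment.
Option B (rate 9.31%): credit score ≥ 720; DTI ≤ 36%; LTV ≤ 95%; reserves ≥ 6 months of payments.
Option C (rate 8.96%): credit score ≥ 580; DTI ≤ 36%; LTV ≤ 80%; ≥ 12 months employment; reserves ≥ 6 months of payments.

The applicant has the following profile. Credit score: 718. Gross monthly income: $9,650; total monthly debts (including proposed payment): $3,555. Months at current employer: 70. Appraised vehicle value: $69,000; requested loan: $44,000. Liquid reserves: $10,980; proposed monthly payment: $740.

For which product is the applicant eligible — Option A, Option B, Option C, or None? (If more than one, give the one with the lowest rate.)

Option A

DTI = 3,555/9,650 = 36.8%.
LTV = 44,000/69,000 = 63.8%.
Reserves = 10,980/740 = 14.8 months.
Option A: score 718 ≥ 680; DTI 36.8% ≤ 40%; LTV 63.8% ≤ 95%; employment 70 ≥ 6 mo → qualifies.
Option B: score 718 < 720; DTI 36.8% > 36%; LTV 63.8% ≤ 95%; reserves 14.8 ≥ 6 mo → does not qualify.
Option C: score 718 ≥ 580; DTI 36.8% > 36%; LTV 63.8% ≤ 80%; employment 70 ≥ 12 mo; reserves 14.8 ≥ 6 mo → does not qualify.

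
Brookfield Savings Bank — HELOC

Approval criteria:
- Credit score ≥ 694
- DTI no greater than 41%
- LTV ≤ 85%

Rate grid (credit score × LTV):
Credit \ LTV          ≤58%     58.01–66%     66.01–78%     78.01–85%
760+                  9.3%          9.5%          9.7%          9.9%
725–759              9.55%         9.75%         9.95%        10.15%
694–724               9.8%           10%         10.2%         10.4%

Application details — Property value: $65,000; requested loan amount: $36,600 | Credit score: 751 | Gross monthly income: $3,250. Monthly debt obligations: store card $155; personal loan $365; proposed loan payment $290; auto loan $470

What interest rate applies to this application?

9.55%

Credit score 751 ≥ 694; Total monthly debts = (155 + 365 + 290 + 470) = 1,280. DTI: 1,280 ÷ 3,250 = 39.4%, within the 41% cap
LTV = 36,600/65,000 = 56.3% ≤ 85%
Row: 751 falls in 725–759. Column: 56.3% falls in ≤58%. Rate = 9.55%.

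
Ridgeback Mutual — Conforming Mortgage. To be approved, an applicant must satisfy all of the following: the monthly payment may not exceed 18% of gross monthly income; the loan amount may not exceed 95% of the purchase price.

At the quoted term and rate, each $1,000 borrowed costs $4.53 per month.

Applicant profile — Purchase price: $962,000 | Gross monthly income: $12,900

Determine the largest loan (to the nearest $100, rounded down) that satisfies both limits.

Payment cap: 18% × $12,900 = $2,322/month.
At $4.53 per $1,000, that supports 2,322/4.53 × 1,000 ≈ $512,582 → $512,500.
LTV cap: 95% × $962,000 = $913,900 → $913,900.
Binding constraint: payment-to-income.

$512,500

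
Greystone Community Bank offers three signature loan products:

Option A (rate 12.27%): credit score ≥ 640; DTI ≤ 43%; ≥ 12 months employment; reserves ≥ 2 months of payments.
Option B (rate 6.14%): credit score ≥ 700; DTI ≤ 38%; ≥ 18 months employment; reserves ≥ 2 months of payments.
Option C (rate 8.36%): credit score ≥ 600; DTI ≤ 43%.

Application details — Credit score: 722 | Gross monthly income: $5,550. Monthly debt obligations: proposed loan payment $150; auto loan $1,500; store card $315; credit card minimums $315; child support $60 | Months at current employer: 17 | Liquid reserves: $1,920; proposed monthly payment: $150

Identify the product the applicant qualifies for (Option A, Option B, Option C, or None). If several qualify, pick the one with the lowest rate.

Total debts = (150 + 1,500 + 315 + 315 + 60) = 2,340; DTI = 2,340/5,550 = 42.2%.
Reserves = 1,920/150 = 12.8 months.
Option A: score 722 ≥ 640; DTI 42.2% ≤ 43%; employment 17 ≥ 12 mo; reserves 12.8 ≥ 2 mo → qualifies.
Option B: score 722 ≥ 700; DTI 42.2% > 38%; employment 17 < 18 mo; reserves 12.8 ≥ 2 mo → does not qualify.
Option C: score 722 ≥ 600; DTI 42.2% ≤ 43% → qualifies.
Qualifying: Option A, Option C. Lowest rate is 8.36% → Option C.

Option C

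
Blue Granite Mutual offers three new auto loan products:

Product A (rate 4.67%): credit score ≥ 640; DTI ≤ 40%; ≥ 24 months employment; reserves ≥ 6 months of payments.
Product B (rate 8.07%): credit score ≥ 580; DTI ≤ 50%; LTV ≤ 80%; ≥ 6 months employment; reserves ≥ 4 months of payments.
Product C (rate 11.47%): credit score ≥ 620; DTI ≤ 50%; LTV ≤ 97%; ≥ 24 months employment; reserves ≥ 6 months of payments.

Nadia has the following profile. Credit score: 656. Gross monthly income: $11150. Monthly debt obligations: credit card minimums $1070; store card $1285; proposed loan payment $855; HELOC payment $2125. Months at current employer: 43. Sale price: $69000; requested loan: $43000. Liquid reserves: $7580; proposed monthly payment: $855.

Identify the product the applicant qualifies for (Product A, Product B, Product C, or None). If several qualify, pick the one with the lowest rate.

Total debts = (1,070 + 1,285 + 855 + 2,125) = 5,335; DTI = 5,335/11,150 = 47.8%.
LTV = 43,000/69,000 = 62.3%.
Reserves = 7,580/855 = 8.9 months.
Product A: score 656 ≥ 640; DTI 47.8% > 40%; employment 43 ≥ 24 mo; reserves 8.9 ≥ 6 mo → does not qualify.
Product B: score 656 ≥ 580; DTI 47.8% ≤ 50%; LTV 62.3% ≤ 80%; employment 43 ≥ 6 mo; reserves 8.9 ≥ 4 mo → qualifies.
Product C: score 656 ≥ 620; DTI 47.8% ≤ 50%; LTV 62.3% ≤ 97%; employment 43 ≥ 24 mo; reserves 8.9 ≥ 6 mo → qualifies.
Qualifying: Product B, Product C. Lowest rate is 8.07% → Product B.

Product B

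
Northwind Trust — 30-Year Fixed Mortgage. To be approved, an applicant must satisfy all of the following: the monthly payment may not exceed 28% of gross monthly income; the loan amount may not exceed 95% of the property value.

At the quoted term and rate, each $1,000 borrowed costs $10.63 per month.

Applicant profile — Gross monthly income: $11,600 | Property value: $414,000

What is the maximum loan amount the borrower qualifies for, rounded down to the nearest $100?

$305,500

Payment cap: 28% × $11,600 = $3,248/month.
At $10.63 per $1,000, that supports 3,248/10.63 × 1,000 ≈ $305,550 → $305,500.
LTV cap: 95% × $414,000 = $393,300 → $393,300.
Binding constraint: payment-to-income.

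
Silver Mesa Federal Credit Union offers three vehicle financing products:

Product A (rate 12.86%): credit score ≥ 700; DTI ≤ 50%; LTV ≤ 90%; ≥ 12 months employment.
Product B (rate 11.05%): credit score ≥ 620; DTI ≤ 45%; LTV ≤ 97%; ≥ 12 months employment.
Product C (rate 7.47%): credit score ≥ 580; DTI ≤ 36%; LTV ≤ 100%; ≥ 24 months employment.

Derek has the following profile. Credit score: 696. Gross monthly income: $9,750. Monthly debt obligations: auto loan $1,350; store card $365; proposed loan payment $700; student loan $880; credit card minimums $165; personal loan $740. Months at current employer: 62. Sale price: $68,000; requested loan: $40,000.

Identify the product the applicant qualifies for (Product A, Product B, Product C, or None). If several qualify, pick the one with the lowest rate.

Product B

Total debts = (1,350 + 365 + 700 + 880 + 165 + 740) = 4,200; DTI = 4,200/9,750 = 43.1%.
LTV = 40,000/68,000 = 58.8%.
Product A: score 696 < 700; DTI 43.1% ≤ 50%; LTV 58.8% ≤ 90%; employment 62 ≥ 12 mo → does not qualify.
Product B: score 696 ≥ 620; DTI 43.1% ≤ 45%; LTV 58.8% ≤ 97%; employment 62 ≥ 12 mo → qualifies.
Product C: score 696 ≥ 580; DTI 43.1% > 36%; LTV 58.8% ≤ 100%; employment 62 ≥ 24 mo → does not qualify.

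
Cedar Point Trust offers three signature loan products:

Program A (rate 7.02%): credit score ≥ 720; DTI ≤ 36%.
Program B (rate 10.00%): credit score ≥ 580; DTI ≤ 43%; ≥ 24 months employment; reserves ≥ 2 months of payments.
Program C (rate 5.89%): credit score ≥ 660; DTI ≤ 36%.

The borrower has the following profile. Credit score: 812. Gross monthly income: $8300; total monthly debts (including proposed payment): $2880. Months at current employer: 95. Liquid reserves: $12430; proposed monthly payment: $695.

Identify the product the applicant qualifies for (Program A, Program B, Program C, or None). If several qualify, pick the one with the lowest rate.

Program C

DTI = 2,880/8,300 = 34.7%.
Reserves = 12,430/695 = 17.9 months.
Program A: score 812 ≥ 720; DTI 34.7% ≤ 36% → qualifies.
Program B: score 812 ≥ 580; DTI 34.7% ≤ 43%; employment 95 ≥ 24 mo; reserves 17.9 ≥ 2 mo → qualifies.
Program C: score 812 ≥ 660; DTI 34.7% ≤ 36% → qualifies.
Qualifying: Program A, Program B, Program C. Lowest rate is 5.89% → Program C.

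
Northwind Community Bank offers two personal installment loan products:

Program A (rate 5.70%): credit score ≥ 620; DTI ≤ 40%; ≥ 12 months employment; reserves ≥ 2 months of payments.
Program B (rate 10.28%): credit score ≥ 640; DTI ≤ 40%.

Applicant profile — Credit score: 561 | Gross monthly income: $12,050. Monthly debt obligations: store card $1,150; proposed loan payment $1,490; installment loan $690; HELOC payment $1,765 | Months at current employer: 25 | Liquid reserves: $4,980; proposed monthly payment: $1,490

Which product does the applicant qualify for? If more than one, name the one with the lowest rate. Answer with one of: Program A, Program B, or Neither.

Neither

Total debts = (1,150 + 1,490 + 690 + 1,765) = 5,095; DTI = 5,095/12,050 = 42.3%.
Reserves = 4,980/1,490 = 3.3 months.
Program A: score 561 < 620; DTI 42.3% > 40%; employment 25 ≥ 12 mo; reserves 3.3 ≥ 2 mo → does not qualify.
Program B: score 561 < 640; DTI 42.3% > 40% → does not qualify.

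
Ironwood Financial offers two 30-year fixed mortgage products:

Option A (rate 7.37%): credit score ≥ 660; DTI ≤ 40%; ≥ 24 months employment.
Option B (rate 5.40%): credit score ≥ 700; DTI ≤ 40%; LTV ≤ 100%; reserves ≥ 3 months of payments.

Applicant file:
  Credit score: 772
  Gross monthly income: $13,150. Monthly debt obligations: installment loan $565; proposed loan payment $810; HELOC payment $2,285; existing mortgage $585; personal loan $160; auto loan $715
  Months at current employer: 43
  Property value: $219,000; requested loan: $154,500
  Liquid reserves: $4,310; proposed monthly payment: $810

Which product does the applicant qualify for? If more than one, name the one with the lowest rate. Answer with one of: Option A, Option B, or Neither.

Total debts = (565 + 810 + 2,285 + 585 + 160 + 715) = 5,120; DTI = 5,120/13,150 = 38.9%.
LTV = 154,500/219,000 = 70.5%.
Reserves = 4,310/810 = 5.3 months.
Option A: score 772 ≥ 660; DTI 38.9% ≤ 40%; employment 43 ≥ 24 mo → qualifies.
Option B: score 772 ≥ 700; DTI 38.9% ≤ 40%; LTV 70.5% ≤ 100%; reserves 5.3 ≥ 3 mo → qualifies.
Qualifying: Option A, Option B. Lowest rate is 5.40% → Option B.

Option B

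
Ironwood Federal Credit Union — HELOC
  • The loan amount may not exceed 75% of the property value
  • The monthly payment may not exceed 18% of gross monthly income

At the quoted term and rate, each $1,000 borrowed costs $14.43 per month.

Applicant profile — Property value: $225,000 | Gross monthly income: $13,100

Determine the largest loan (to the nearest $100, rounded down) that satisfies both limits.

$163,400

Payment cap: 18% × $13,100 = $2,358/month.
At $14.43 per $1,000, that supports 2,358/14.43 × 1,000 ≈ $163,409 → $163,400.
LTV cap: 75% × $225,000 = $168,750 → $168,700.
Binding constraint: payment-to-income.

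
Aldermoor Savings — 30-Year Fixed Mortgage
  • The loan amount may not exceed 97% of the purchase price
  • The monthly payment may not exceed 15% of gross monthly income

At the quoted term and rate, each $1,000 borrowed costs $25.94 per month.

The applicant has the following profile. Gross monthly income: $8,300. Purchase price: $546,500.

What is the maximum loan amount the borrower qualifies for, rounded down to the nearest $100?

Payment cap: 15% × $8,300 = $1,245/month.
At $25.94 per $1,000, that supports 1,245/25.94 × 1,000 ≈ $47,995 → $47,900.
LTV cap: 97% × $546,500 = $530,105 → $530,100.
Binding constraint: payment-to-income.

$47,900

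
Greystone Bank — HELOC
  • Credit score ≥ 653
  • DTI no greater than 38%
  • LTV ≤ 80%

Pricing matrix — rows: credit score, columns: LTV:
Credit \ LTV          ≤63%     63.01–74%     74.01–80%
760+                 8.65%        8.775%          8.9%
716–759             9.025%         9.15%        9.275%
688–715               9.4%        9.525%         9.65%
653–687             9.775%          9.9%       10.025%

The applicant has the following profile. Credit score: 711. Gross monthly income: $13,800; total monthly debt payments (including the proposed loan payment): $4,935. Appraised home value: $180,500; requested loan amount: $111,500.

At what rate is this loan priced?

Credit score 711 ≥ 653; DTI = 4,935/13,800 = 35.8% ≤ 38%
Loan-to-value = 111,500/180,500 = 61.8% — pass (80% max)
Row: 711 falls in 688–715. Column: 61.8% falls in ≤63%. Rate = 9.4%.

9.4%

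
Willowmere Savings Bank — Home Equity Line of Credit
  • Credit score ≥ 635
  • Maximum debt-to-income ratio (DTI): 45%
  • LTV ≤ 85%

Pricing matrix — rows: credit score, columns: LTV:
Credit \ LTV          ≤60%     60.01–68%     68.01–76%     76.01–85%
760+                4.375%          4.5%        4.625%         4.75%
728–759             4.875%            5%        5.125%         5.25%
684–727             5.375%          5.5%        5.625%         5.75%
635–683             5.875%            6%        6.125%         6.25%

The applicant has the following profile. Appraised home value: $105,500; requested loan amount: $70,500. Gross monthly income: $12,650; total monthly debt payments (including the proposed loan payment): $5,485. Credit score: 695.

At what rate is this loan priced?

5.5%

Credit score 695 ≥ 635; DTI = 5,485/12,650 = 43.4% ≤ 45%
LTV: 70,500 ÷ 105,500 = 66.8%, within 85% cap
Credit 695 → row 684–727; LTV 66.8% → column 60.01–68%. Grid cell → 5.5%.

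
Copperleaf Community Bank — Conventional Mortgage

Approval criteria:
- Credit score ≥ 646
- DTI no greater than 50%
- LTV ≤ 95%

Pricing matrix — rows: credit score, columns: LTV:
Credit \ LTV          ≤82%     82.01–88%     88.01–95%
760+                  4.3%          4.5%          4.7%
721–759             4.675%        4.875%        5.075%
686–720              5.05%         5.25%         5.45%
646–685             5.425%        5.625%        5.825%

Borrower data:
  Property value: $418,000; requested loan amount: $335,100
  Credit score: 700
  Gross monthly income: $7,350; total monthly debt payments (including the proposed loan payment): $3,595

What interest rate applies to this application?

5.05%

Credit score 700 ≥ 646; Debt-to-income = 3,595/7,350 = 48.9% — meets 50% limit
LTV = 335,100/418,000 = 80.2% ≤ 95%
Row: 700 falls in 686–720. Column: 80.2% falls in ≤82%. Rate = 5.05%.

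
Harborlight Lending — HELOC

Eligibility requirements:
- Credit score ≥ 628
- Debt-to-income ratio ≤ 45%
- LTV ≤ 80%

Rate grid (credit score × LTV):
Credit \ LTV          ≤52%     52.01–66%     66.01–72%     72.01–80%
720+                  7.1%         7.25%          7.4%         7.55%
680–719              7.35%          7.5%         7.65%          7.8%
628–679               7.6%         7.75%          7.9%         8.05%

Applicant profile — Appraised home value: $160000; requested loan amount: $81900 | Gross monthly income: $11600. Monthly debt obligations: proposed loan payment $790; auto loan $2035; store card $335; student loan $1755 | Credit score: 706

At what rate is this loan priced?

7.35%

Credit score 706 ≥ 628; Total monthly debts = (790 + 2,035 + 335 + 1,755) = 4,915. DTI = 4,915/11,600 = 42.4% ≤ 45%
LTV = 81,900/160,000 = 51.2% ≤ 80%
Row: 706 falls in 680–719. Column: 51.2% falls in ≤52%. Rate = 7.35%.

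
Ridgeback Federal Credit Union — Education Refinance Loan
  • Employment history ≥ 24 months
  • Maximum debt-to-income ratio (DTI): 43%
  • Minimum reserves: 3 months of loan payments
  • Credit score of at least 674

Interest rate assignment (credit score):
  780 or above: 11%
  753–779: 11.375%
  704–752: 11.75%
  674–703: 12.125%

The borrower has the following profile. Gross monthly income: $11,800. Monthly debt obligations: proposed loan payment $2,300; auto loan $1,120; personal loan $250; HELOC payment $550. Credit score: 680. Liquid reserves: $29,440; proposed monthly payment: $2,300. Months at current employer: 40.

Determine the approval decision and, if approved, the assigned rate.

Credit score 680 ≥ 674 (meets minimum)
Total monthly debts = (2,300 + 1,120 + 250 + 550) = 4,220. Debt-to-income = 4,220/11,800 = 35.8% — meets 43% limit
Reserves: 29,440 ÷ 2,300 = 12.8 months (meets 3-month minimum)
Employment 40 ≥ 24 months
All requirements met. Score 680 falls in the 674–703 tier → 12.125%.

Approved at 12.125%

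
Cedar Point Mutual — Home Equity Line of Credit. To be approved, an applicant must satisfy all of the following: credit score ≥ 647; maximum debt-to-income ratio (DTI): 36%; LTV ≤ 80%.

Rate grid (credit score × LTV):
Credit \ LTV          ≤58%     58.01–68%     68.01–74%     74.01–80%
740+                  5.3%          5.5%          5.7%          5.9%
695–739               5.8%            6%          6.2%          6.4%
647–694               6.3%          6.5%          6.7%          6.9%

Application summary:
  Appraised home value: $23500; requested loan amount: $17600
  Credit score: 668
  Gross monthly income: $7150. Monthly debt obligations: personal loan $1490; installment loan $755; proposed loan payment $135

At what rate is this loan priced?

6.9%

Credit score 668 ≥ 647; Total monthly debts = (1,490 + 755 + 135) = 2,380. DTI: 2,380 ÷ 7,150 = 33.3%, within the 36% cap
LTV: 17,600 ÷ 23,500 = 74.9%, within 80% cap
Row: 668 falls in 647–694. Column: 74.9% falls in 74.01–80%. Rate = 6.9%.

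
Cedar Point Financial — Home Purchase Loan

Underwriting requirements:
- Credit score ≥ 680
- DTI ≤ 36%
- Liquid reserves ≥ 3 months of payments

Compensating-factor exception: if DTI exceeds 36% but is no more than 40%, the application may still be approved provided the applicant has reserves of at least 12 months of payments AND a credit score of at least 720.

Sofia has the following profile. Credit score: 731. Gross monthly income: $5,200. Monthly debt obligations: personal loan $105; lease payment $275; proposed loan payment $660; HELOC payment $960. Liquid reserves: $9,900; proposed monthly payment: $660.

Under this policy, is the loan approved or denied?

Approved

Credit score 731 ≥ 680 (meets base)
Total debts = (105 + 275 + 660 + 960) = 2,000. DTI = 2,000/5,200 = 38.5% > 36% — standard DTI limit exceeded.
Reserves = 9,900/660 = 15.0 months ≥ 3
DTI 38.5% is within the 36%–40% exception band; checking compensating factors.
Reserves 15.0 ≥ 12 months; credit score 731 ≥ 720.
Both override conditions satisfied; DTI exception granted.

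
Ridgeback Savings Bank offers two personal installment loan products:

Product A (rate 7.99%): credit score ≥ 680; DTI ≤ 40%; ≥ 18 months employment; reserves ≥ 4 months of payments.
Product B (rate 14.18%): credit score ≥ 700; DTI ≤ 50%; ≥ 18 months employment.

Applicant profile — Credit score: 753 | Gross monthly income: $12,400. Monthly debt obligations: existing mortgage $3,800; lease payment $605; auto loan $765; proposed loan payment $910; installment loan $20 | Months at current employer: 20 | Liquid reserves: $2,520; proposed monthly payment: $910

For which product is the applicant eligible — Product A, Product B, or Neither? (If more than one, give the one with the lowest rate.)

Total debts = (3,800 + 605 + 765 + 910 + 20) = 6,100; DTI = 6,100/12,400 = 49.2%.
Reserves = 2,520/910 = 2.8 months.
Product A: score 753 ≥ 680; DTI 49.2% > 40%; employment 20 ≥ 18 mo; reserves 2.8 < 4 mo → does not qualify.
Product B: score 753 ≥ 700; DTI 49.2% ≤ 50%; employment 20 ≥ 18 mo → qualifies.

Product B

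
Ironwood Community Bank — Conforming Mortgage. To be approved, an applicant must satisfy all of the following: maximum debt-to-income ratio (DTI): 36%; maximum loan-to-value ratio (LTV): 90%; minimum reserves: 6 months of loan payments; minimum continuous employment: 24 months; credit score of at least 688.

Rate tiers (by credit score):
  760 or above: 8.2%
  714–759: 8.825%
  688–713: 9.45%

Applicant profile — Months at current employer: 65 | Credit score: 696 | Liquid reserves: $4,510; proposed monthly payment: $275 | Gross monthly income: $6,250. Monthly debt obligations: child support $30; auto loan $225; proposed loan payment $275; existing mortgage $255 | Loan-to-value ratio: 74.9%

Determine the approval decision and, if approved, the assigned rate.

Approved at 9.45%

Credit score 696 ≥ 688 (meets minimum)
Employment 65 ≥ 24 months
LTV 74.9% ≤ 90%
Total monthly debts = (30 + 225 + 275 + 255) = 785. DTI = 785/6,250 = 12.6% ≤ 36%
Liquid reserves cover 4,510/275 = 16.4 months — ≥ 6 required
All requirements met. Score 696 falls in the 688–713 tier → 9.45%.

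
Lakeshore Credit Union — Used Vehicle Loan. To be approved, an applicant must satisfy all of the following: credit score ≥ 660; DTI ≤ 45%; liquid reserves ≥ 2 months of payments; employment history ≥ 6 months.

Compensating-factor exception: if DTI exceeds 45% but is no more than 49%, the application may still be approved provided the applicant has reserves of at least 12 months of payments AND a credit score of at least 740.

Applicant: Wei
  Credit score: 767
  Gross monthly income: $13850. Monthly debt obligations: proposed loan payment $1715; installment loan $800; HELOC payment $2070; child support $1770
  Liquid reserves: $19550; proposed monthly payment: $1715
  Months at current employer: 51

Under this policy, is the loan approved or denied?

Denied

Credit score 767 ≥ 660 (meets base)
Total debts = (1,715 + 800 + 2,070 + 1,770) = 6,355. DTI = 6,355/13,850 = 45.9% > 45% — standard DTI limit exceeded.
Reserves: 19,550 ÷ 1,715 = 11.4 months (meets 2-month minimum)
Employment 51 ≥ 6 months
45.9% falls in the override range (45%–49%), so the compensating-factor test applies.
Override check — reserves: 11.4 mo (short of 12); score: 767 (ok).
Compensating-factor requirement not fully met.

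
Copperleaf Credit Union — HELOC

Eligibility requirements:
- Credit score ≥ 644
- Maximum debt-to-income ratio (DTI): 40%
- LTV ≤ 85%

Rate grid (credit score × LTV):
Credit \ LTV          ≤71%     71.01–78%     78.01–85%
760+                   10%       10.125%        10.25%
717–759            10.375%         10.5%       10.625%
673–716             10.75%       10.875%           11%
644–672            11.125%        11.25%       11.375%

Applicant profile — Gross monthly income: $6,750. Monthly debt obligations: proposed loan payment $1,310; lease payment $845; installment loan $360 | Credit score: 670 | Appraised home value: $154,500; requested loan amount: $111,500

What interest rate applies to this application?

11.25%

Credit score 670 ≥ 644; Total monthly debts = (1,310 + 845 + 360) = 2,515. DTI: 2,515 ÷ 6,750 = 37.3%, within the 40% cap
LTV = 111,500/154,500 = 72.2% ≤ 85%
Score 670 is in the 644–672 band; LTV 72.2% is in the 71.01–78% band → 11.25%.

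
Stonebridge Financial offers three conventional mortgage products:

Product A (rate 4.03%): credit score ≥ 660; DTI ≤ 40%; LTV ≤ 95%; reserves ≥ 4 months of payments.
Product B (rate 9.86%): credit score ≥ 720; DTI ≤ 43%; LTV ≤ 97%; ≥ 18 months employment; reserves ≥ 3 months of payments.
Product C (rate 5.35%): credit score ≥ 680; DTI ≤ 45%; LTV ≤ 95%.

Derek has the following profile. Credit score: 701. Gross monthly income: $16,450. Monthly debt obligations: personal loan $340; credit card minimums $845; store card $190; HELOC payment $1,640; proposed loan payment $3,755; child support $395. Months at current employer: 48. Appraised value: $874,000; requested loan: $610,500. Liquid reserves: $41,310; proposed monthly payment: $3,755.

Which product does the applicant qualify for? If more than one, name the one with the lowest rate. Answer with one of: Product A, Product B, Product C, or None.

Total debts = (340 + 845 + 190 + 1,640 + 3,755 + 395) = 7,165; DTI = 7,165/16,450 = 43.6%.
LTV = 610,500/874,000 = 69.9%.
Reserves = 41,310/3,755 = 11.0 months.
Product A: score 701 ≥ 660; DTI 43.6% > 40%; LTV 69.9% ≤ 95%; reserves 11.0 ≥ 4 mo → does not qualify.
Product B: score 701 < 720; DTI 43.6% > 43%; LTV 69.9% ≤ 97%; employment 48 ≥ 18 mo; reserves 11.0 ≥ 3 mo → does not qualify.
Product C: score 701 ≥ 680; DTI 43.6% ≤ 45%; LTV 69.9% ≤ 95% → qualifies.

Product C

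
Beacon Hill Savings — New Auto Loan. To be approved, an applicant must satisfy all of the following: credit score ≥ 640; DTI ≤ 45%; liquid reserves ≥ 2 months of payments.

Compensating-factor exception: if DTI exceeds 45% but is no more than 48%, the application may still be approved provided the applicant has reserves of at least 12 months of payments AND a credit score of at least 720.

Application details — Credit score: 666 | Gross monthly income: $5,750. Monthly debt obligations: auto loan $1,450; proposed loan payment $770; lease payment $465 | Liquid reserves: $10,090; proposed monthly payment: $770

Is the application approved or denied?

Credit score 666 ≥ 640 (meets base)
Total debts = (1,450 + 770 + 465) = 2,685. DTI = 2,685/5,750 = 46.7% > 45% — standard DTI limit exceeded.
Liquid reserves cover 10,090/770 = 13.1 months — ≥ 2 required
DTI 46.7% is within the 45%–48% exception band; checking compensating factors.
Reserves 13.1 ≥ 12 months; credit score 666 < 720.
Override conditions not both satisfied; exception does not apply.

Denied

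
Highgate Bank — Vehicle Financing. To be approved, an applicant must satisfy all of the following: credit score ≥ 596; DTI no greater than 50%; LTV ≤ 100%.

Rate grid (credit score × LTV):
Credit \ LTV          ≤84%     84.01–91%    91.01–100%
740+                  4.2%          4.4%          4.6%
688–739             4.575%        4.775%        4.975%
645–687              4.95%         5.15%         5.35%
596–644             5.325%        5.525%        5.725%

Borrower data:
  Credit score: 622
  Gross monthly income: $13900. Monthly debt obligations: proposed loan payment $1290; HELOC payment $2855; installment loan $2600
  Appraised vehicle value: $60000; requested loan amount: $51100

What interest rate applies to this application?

Credit score 622 ≥ 596; Total monthly debts = (1,290 + 2,855 + 2,600) = 6,745. DTI: 6,745 ÷ 13,900 = 48.5%, within the 50% cap
LTV = 51,100/60,000 = 85.2% ≤ 100%
Credit 622 → row 596–644; LTV 85.2% → column 84.01–91%. Grid cell → 5.525%.

5.525%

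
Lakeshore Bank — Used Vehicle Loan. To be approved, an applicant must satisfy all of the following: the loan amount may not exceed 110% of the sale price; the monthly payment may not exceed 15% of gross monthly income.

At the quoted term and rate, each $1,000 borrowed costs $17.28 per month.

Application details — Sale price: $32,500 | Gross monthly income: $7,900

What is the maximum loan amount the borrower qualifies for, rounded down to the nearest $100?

$35,700

Payment cap: 15% × $7,900 = $1,185/month.
At $17.28 per $1,000, that supports 1,185/17.28 × 1,000 ≈ $68,576 → $68,500.
LTV cap: 110% × $32,500 = $35,750 → $35,700.
Binding constraint: loan-to-value.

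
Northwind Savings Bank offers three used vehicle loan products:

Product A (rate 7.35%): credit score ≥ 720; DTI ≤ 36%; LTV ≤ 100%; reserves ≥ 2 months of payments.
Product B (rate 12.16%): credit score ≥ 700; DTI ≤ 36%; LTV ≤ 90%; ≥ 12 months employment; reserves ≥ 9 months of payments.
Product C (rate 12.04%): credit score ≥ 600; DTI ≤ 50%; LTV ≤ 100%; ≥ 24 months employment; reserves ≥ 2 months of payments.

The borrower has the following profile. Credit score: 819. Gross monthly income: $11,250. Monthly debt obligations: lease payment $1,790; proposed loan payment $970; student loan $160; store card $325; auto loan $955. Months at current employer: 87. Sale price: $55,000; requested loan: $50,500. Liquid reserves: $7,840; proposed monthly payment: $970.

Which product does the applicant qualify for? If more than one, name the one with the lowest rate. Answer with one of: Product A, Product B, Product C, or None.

Product C

Total debts = (1,790 + 970 + 160 + 325 + 955) = 4,200; DTI = 4,200/11,250 = 37.3%.
LTV = 50,500/55,000 = 91.8%.
Reserves = 7,840/970 = 8.1 months.
Product A: score 819 ≥ 720; DTI 37.3% > 36%; LTV 91.8% ≤ 100%; reserves 8.1 ≥ 2 mo → does not qualify.
Product B: score 819 ≥ 700; DTI 37.3% > 36%; LTV 91.8% > 90%; employment 87 ≥ 12 mo; reserves 8.1 < 9 mo → does not qualify.
Product C: score 819 ≥ 600; DTI 37.3% ≤ 50%; LTV 91.8% ≤ 100%; employment 87 ≥ 24 mo; reserves 8.1 ≥ 2 mo → qualifies.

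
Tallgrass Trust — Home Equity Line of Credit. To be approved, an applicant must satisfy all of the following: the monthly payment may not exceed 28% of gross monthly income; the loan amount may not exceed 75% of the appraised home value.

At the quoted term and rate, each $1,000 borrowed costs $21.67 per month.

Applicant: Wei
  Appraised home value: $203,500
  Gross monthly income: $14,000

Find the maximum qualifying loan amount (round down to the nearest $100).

Payment cap: 28% × $14,000 = $3,920/month.
At $21.67 per $1,000, that supports 3,920/21.67 × 1,000 ≈ $180,895 → $180,800.
LTV cap: 75% × $203,500 = $152,625 → $152,600.
Binding constraint: loan-to-value.

$152,600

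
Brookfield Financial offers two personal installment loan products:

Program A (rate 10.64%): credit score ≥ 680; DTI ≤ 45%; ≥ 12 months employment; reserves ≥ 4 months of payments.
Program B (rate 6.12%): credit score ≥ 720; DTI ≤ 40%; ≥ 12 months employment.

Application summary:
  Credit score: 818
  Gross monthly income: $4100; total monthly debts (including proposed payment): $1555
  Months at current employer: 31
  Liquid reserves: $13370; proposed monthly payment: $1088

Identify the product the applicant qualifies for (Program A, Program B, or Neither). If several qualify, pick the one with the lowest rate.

DTI = 1,555/4,100 = 37.9%.
Reserves = 13,370/1,088 = 12.3 months.
Program A: score 818 ≥ 680; DTI 37.9% ≤ 45%; employment 31 ≥ 12 mo; reserves 12.3 ≥ 4 mo → qualifies.
Program B: score 818 ≥ 720; DTI 37.9% ≤ 40%; employment 31 ≥ 12 mo → qualifies.
Qualifying: Program A, Program B. Lowest rate is 6.12% → Program B.

Program B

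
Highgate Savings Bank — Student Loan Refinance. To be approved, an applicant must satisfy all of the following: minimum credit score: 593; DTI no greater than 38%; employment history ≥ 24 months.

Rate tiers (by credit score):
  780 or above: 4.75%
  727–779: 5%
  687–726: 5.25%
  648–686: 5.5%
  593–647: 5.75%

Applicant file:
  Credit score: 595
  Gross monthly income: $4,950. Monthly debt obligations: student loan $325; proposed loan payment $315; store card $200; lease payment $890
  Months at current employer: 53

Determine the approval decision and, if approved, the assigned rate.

Approved at 5.75%

Credit score 595 ≥ 593 (meets minimum)
Employment 53 ≥ 24 months
Total monthly debts = (325 + 315 + 200 + 890) = 1,730. DTI = 1,730/4,950 = 34.9% ≤ 38%
All requirements met. Score 595 falls in the 593–647 tier → 5.75%.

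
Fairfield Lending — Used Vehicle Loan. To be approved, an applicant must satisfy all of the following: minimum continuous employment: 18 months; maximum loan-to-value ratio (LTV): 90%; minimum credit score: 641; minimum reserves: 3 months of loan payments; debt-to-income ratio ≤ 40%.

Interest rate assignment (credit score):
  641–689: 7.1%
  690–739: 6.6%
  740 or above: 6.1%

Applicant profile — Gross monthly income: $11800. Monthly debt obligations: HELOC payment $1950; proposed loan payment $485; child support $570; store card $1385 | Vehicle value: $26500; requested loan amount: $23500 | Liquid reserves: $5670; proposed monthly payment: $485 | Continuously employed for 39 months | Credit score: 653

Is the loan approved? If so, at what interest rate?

Credit score 653 ≥ 641 (meets minimum)
Employment 39 ≥ 18 months
LTV: 23,500 ÷ 26,500 = 88.7%, within 90% cap
Total monthly debts = (1,950 + 485 + 570 + 1,385) = 4,390. DTI: 4,390 ÷ 11,800 = 37.2%, within the 40% cap
Liquid reserves cover 5,670/485 = 11.7 months — ≥ 3 required
All requirements met. Score 653 falls in the 641–689 tier → 7.1%.

Approved at 7.1%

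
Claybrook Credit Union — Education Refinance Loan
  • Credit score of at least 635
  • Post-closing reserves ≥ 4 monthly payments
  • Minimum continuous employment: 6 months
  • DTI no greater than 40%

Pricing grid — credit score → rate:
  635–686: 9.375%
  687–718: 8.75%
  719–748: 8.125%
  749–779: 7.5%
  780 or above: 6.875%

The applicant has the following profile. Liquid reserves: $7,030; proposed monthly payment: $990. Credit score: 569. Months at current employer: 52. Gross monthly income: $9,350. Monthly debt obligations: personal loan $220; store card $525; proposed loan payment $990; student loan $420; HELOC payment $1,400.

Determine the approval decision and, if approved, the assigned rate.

Credit score 569 < 635 (below minimum)
Total monthly debts = (220 + 525 + 990 + 420 + 1,400) = 3,555. DTI = 3,555/9,350 = 38% ≤ 40%
Reserves: 7,030 ÷ 990 = 7.1 months (meets 4-month minimum)
Employment 52 ≥ 6 months
Not all requirements met → denied.

Denied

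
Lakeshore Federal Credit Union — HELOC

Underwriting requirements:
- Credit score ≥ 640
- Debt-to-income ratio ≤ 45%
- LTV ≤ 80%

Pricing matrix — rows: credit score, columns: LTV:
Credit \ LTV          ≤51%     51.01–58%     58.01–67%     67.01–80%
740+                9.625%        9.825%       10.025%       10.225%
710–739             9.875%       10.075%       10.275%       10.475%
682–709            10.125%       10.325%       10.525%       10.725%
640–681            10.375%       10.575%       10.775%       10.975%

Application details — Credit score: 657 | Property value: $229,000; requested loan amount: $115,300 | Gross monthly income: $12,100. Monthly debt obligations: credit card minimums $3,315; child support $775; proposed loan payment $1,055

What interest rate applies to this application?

Credit score 657 ≥ 640; Total monthly debts = (3,315 + 775 + 1,055) = 5,145. DTI = 5,145/12,100 = 42.5% ≤ 45%
LTV: 115,300 ÷ 229,000 = 50.3%, within 80% cap
Credit 657 → row 640–681; LTV 50.3% → column ≤51%. Grid cell → 10.375%.

10.375%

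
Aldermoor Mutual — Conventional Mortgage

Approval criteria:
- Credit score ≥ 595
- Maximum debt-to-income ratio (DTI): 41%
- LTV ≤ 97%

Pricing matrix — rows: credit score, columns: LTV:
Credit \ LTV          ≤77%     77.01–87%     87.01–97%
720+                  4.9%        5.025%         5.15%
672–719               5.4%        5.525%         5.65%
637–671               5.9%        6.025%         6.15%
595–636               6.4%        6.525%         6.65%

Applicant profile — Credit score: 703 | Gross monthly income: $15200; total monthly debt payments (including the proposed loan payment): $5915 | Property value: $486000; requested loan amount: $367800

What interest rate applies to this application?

5.4%

Credit score 703 ≥ 595; DTI = 5,915/15,200 = 38.9% ≤ 41%
LTV: 367,800 ÷ 486,000 = 75.7%, within 97% cap
Credit 703 → row 672–719; LTV 75.7% → column ≤77%. Grid cell → 5.4%.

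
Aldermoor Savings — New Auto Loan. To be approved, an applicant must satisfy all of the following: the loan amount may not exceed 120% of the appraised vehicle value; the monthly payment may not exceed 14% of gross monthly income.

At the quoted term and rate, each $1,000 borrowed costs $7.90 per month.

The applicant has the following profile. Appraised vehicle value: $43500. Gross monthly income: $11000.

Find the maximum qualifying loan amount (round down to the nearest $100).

Payment cap: 14% × $11,000 = $1,540/month.
At $7.90 per $1,000, that supports 1,540/7.90 × 1,000 ≈ $194,936 → $194,900.
LTV cap: 120% × $43,500 = $52,200 → $52,200.
Binding constraint: loan-to-value.

$52,200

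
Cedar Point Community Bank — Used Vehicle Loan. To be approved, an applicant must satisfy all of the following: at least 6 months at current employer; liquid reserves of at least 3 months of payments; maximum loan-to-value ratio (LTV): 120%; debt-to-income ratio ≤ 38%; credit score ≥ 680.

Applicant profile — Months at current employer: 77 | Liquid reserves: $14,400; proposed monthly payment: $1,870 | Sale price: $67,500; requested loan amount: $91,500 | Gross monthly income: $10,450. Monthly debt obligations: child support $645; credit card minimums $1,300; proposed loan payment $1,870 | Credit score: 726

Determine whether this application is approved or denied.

Denied

Employment 77 ≥ 6 months
Reserves: 14,400 ÷ 1,870 = 7.7 months (meets 3-month minimum)
Loan-to-value = 91,500/67,500 = 135.6% — fail (120% max)
Total monthly debts = (645 + 1,300 + 1,870) = 3,815. Debt-to-income = 3,815/10,450 = 36.5% — meets 38% limit
Credit score 726 ≥ 680 (meets)
Fails on LTV.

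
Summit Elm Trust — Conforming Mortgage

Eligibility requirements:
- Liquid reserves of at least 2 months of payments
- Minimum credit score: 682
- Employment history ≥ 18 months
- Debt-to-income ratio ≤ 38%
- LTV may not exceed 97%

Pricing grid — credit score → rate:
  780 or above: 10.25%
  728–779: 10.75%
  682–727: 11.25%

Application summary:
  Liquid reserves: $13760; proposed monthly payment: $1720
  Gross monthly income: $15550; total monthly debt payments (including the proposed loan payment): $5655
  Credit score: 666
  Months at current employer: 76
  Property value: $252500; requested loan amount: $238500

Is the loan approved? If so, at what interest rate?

Denied

Credit score 666 < 682 (below minimum)
DTI: 5,655 ÷ 15,550 = 36.4%, within the 38% cap
Employment 76 ≥ 18 months
Reserves = 13,760/1,720 = 8.0 months ≥ 2
LTV: 238,500 ÷ 252,500 = 94.5%, within 97% cap
Not all requirements met → denied.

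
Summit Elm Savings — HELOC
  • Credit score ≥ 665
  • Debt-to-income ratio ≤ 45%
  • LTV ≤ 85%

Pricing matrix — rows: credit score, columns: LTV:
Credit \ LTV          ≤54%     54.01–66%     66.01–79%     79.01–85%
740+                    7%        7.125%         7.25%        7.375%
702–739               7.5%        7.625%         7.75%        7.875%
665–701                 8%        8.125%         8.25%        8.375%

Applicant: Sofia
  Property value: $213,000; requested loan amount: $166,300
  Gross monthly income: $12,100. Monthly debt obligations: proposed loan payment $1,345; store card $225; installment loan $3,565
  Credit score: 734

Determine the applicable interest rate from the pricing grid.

Credit score 734 ≥ 665; Total monthly debts = (1,345 + 225 + 3,565) = 5,135. DTI = 5,135/12,100 = 42.4% ≤ 45%
LTV = 166,300/213,000 = 78.1% ≤ 85%
Row: 734 falls in 702–739. Column: 78.1% falls in 66.01–79%. Rate = 7.75%.

7.75%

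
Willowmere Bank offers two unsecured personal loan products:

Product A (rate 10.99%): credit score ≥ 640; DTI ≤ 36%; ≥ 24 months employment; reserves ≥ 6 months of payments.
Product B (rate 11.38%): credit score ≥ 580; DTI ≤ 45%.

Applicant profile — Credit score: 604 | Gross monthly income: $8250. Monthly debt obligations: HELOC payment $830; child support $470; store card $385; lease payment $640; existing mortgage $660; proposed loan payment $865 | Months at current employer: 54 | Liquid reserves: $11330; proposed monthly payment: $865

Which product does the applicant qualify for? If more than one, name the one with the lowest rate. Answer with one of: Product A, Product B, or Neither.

Neither

Total debts = (830 + 470 + 385 + 640 + 660 + 865) = 3,850; DTI = 3,850/8,250 = 46.7%.
Reserves = 11,330/865 = 13.1 months.
Product A: score 604 < 640; DTI 46.7% > 36%; employment 54 ≥ 24 mo; reserves 13.1 ≥ 6 mo → does not qualify.
Product B: score 604 ≥ 580; DTI 46.7% > 45% → does not qualify.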